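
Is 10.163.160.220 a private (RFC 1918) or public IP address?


RFC 1918 private ranges:
  10.0.0.0/8 (10.0.0.0 - 10.255.255.255)
  172.16.0.0/12 (172.16.0.0 - 172.31.255.255)
  192.168.0.0/16 (192.168.0.0 - 192.168.255.255)
Private (in 10.0.0.0/8)


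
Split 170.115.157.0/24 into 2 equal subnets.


New prefix = 24 + 1 = 25
Each subnet has 128 addresses
  170.115.157.0/25
  170.115.157.128/25
Subnets: 170.115.157.0/25, 170.115.157.128/25


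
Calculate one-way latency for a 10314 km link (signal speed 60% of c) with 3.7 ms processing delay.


Speed = 0.6 * 3e5 km/s = 180000 km/s
Propagation delay = 10314 / 180000 = 0.0573 s = 57.3 ms
Processing delay = 3.7 ms
Total one-way latency = 61 ms


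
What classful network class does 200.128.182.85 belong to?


First octet: 200
Binary: 11001000
110xxxxx -> Class C (192-223)
Class C, default mask 255.255.255.0 (/24)


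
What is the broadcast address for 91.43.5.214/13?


Network: 91.40.0.0/13
Host bits = 19
Set all host bits to 1:
Broadcast: 91.47.255.255


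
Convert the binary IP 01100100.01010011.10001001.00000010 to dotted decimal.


01100100 = 100
01010011 = 83
10001001 = 137
00000010 = 2
IP: 100.83.137.2


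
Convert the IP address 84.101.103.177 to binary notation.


84 = 01010100
101 = 01100101
103 = 01100111
177 = 10110001
Binary: 01010100.01100101.01100111.10110001


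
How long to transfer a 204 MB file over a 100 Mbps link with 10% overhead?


Effective throughput = 100 * (1 - 10/100) = 90 Mbps
File size in Mb = 204 * 8 = 1632 Mb
Time = 1632 / 90
Time = 18.1333 seconds


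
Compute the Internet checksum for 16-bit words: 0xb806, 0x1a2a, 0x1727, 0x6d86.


Sum all words (with carry folding):
+ 0xb806 = 0xb806
+ 0x1a2a = 0xd230
+ 0x1727 = 0xe957
+ 0x6d86 = 0x56de
One's complement: ~0x56de
Checksum = 0xa921


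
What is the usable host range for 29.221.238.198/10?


Network: 29.192.0.0
Broadcast: 29.255.255.255
First usable = network + 1
Last usable = broadcast - 1
Range: 29.192.0.1 to 29.255.255.254


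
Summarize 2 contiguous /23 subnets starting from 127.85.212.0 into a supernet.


Original prefix: /23
Number of subnets: 2 = 2^1
New prefix = 23 - 1 = 22
Supernet: 127.85.212.0/22


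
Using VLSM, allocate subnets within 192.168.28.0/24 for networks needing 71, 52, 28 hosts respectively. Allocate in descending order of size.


71 hosts -> /25 (126 usable): 192.168.28.0/25
52 hosts -> /26 (62 usable): 192.168.28.128/26
28 hosts -> /27 (30 usable): 192.168.28.192/27
Allocation: 192.168.28.0/25 (71 hosts, 126 usable); 192.168.28.128/26 (52 hosts, 62 usable); 192.168.28.192/27 (28 hosts, 30 usable)


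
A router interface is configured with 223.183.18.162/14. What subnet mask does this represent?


/14 means 14 network bits, 18 host bits
Binary: 11111111111111000000000000000000
Mask: 255.252.0.0


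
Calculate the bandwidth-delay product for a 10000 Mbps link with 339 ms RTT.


BDP = bandwidth * RTT
= 10000 Mbps * 339 ms
= 10000 * 1e6 * 339 / 1000 bits
= 3390000000 bits
= 423750000 bytes
= 413818.3594 KB
BDP = 3390000000 bits (423750000 bytes)


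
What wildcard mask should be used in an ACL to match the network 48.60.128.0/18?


Subnet mask: 255.255.192.0
Wildcard = 255.255.255.255 - subnet mask
255 - 255 = 0
255 - 255 = 0
255 - 192 = 63
255 - 0 = 255
Wildcard: 0.0.63.255


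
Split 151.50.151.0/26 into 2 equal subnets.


New prefix = 26 + 1 = 27
Each subnet has 32 addresses
  151.50.151.0/27
  151.50.151.32/27
Subnets: 151.50.151.0/27, 151.50.151.32/27


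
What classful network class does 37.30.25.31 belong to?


First octet: 37
Binary: 00100101
0xxxxxxx -> Class A (1-126)
Class A, default mask 255.0.0.0 (/8)


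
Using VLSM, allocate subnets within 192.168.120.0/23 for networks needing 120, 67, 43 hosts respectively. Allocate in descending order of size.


120 hosts -> /25 (126 usable): 192.168.120.0/25
67 hosts -> /25 (126 usable): 192.168.120.128/25
43 hosts -> /26 (62 usable): 192.168.121.0/26
Allocation: 192.168.120.0/25 (120 hosts, 126 usable); 192.168.120.128/25 (67 hosts, 126 usable); 192.168.121.0/26 (43 hosts, 62 usable)


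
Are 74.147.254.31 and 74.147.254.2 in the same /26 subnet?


Mask: 255.255.255.192
74.147.254.31 AND mask = 74.147.254.0
74.147.254.2 AND mask = 74.147.254.0
Yes, same subnet (74.147.254.0)


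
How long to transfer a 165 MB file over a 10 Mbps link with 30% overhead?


Effective throughput = 10 * (1 - 30/100) = 7 Mbps
File size in Mb = 165 * 8 = 1320 Mb
Time = 1320 / 7
Time = 188.5714 seconds


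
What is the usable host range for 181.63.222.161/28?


Network: 181.63.222.160
Broadcast: 181.63.222.175
First usable = network + 1
Last usable = broadcast - 1
Range: 181.63.222.161 to 181.63.222.174


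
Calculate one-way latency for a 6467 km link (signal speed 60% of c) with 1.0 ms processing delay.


Speed = 0.6 * 3e5 km/s = 180000 km/s
Propagation delay = 6467 / 180000 = 0.0359 s = 35.9278 ms
Processing delay = 1.0 ms
Total one-way latency = 36.9278 ms


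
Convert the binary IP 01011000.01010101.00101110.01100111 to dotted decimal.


01011000 = 88
01010101 = 85
00101110 = 46
01100111 = 103
IP: 88.85.46.103


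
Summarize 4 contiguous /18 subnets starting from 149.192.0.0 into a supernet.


Original prefix: /18
Number of subnets: 4 = 2^2
New prefix = 18 - 2 = 16
Supernet: 149.192.0.0/16


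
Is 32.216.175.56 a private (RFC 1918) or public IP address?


RFC 1918 private ranges:
  10.0.0.0/8 (10.0.0.0 - 10.255.255.255)
  172.16.0.0/12 (172.16.0.0 - 172.31.255.255)
  192.168.0.0/16 (192.168.0.0 - 192.168.255.255)
Public (not in any RFC 1918 range)


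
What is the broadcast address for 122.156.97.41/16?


Network: 122.156.0.0/16
Host bits = 16
Set all host bits to 1:
Broadcast: 122.156.255.255


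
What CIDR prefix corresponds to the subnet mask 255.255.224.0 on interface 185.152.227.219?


Binary: 11111111.11111111.11100000.00000000
Count leading 1s
Prefix: /19


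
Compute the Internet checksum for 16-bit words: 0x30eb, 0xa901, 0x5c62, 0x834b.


Sum all words (with carry folding):
+ 0x30eb = 0x30eb
+ 0xa901 = 0xd9ec
+ 0x5c62 = 0x364f
+ 0x834b = 0xb99a
One's complement: ~0xb99a
Checksum = 0x4665


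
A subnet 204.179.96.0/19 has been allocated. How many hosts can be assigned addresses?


Host bits = 32 - 19 = 13
Total addresses = 2^13 = 8192
Usable = total - 2 (network and broadcast)
Usable hosts: 8190


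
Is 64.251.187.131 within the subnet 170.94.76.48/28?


Subnet network: 170.94.76.48
Test IP AND mask: 64.251.187.128
No, 64.251.187.131 is not in 170.94.76.48/28


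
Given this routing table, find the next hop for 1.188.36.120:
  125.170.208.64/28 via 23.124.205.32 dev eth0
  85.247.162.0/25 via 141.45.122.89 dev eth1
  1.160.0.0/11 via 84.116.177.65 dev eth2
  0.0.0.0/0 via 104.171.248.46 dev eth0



Longest prefix match for 1.188.36.120:
  /28 125.170.208.64: no
  /25 85.247.162.0: no
  /11 1.160.0.0: MATCH
  /0 0.0.0.0: MATCH
Selected: next-hop 84.116.177.65 via eth2 (matched /11)


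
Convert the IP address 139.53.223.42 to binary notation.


139 = 10001011
53 = 00110101
223 = 11011111
42 = 00101010
Binary: 10001011.00110101.11011111.00101010


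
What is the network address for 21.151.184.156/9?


IP:   00010101.10010111.10111000.10011100
Mask: 11111111.10000000.00000000.00000000
AND operation:
Net:  00010101.10000000.00000000.00000000
Network: 21.128.0.0/9


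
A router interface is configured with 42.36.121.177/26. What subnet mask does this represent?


/26 means 26 network bits, 6 host bits
Binary: 11111111111111111111111111000000
Mask: 255.255.255.192


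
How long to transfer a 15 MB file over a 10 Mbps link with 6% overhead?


Effective throughput = 10 * (1 - 6/100) = 9.4 Mbps
File size in Mb = 15 * 8 = 120 Mb
Time = 120 / 9.4
Time = 12.766 seconds


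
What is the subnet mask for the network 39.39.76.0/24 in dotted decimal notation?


/24 means 24 network bits, 8 host bits
Binary: 11111111111111111111111100000000
Mask: 255.255.255.0


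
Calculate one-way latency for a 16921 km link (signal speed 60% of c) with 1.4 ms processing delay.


Speed = 0.6 * 3e5 km/s = 180000 km/s
Propagation delay = 16921 / 180000 = 0.094 s = 94.0056 ms
Processing delay = 1.4 ms
Total one-way latency = 95.4056 ms


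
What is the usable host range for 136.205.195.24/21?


Network: 136.205.192.0
Broadcast: 136.205.199.255
First usable = network + 1
Last usable = broadcast - 1
Range: 136.205.192.1 to 136.205.199.254


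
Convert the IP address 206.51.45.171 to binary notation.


206 = 11001110
51 = 00110011
45 = 00101101
171 = 10101011
Binary: 11001110.00110011.00101101.10101011


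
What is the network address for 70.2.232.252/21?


IP:   01000110.00000010.11101000.11111100
Mask: 11111111.11111111.11111000.00000000
AND operation:
Net:  01000110.00000010.11101000.00000000
Network: 70.2.232.0/21


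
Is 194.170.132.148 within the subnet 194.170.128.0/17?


Subnet network: 194.170.128.0
Test IP AND mask: 194.170.128.0
Yes, 194.170.132.148 is in 194.170.128.0/17


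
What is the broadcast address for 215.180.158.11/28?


Network: 215.180.158.0/28
Host bits = 4
Set all host bits to 1:
Broadcast: 215.180.158.15


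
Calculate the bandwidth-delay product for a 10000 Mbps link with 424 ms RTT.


BDP = bandwidth * RTT
= 10000 Mbps * 424 ms
= 10000 * 1e6 * 424 / 1000 bits
= 4240000000 bits
= 530000000 bytes
= 517578.125 KB
BDP = 4240000000 bits (530000000 bytes)


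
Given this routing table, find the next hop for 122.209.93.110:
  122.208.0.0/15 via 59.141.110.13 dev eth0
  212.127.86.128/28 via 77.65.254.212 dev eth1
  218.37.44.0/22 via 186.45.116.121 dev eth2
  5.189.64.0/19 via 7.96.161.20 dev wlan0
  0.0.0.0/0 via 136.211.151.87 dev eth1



Longest prefix match for 122.209.93.110:
  /15 122.208.0.0: MATCH
  /28 212.127.86.128: no
  /22 218.37.44.0: no
  /19 5.189.64.0: no
  /0 0.0.0.0: MATCH
Selected: next-hop 59.141.110.13 via eth0 (matched /15)


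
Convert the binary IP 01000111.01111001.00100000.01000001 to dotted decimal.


01000111 = 71
01111001 = 121
00100000 = 32
01000001 = 65
IP: 71.121.32.65


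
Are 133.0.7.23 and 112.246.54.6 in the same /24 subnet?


Mask: 255.255.255.0
133.0.7.23 AND mask = 133.0.7.0
112.246.54.6 AND mask = 112.246.54.0
No, different subnets (133.0.7.0 vs 112.246.54.0)


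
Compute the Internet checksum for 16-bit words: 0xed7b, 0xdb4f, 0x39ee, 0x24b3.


Sum all words (with carry folding):
+ 0xed7b = 0xed7b
+ 0xdb4f = 0xc8cb
+ 0x39ee = 0x02ba
+ 0x24b3 = 0x276d
One's complement: ~0x276d
Checksum = 0xd892


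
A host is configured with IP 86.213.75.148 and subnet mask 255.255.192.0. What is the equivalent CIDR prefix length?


Binary: 11111111.11111111.11000000.00000000
Count leading 1s
Prefix: /18


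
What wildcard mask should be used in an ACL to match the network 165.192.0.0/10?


Subnet mask: 255.192.0.0
Wildcard = 255.255.255.255 - subnet mask
255 - 255 = 0
255 - 192 = 63
255 - 0 = 255
255 - 0 = 255
Wildcard: 0.63.255.255


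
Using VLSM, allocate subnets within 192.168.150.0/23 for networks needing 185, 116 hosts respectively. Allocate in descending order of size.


185 hosts -> /24 (254 usable): 192.168.150.0/24
116 hosts -> /25 (126 usable): 192.168.151.0/25
Allocation: 192.168.150.0/24 (185 hosts, 254 usable); 192.168.151.0/25 (116 hosts, 126 usable)


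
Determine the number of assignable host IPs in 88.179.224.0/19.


Host bits = 32 - 19 = 13
Total addresses = 2^13 = 8192
Usable = total - 2 (network and broadcast)
Usable hosts: 8190


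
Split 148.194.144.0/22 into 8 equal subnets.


New prefix = 22 + 3 = 25
Each subnet has 128 addresses
  148.194.144.0/25
  148.194.144.128/25
  148.194.145.0/25
  148.194.145.128/25
  148.194.146.0/25
  148.194.146.128/25
  148.194.147.0/25
  148.194.147.128/25
Subnets: 148.194.144.0/25, 148.194.144.128/25, 148.194.145.0/25, 148.194.145.128/25, 148.194.146.0/25, 148.194.146.128/25, 148.194.147.0/25, 148.194.147.128/25


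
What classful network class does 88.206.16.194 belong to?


First octet: 88
Binary: 01011000
0xxxxxxx -> Class A (1-126)
Class A, default mask 255.0.0.0 (/8)


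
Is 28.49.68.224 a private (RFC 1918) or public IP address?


RFC 1918 private ranges:
  10.0.0.0/8 (10.0.0.0 - 10.255.255.255)
  172.16.0.0/12 (172.16.0.0 - 172.31.255.255)
  192.168.0.0/16 (192.168.0.0 - 192.168.255.255)
Public (not in any RFC 1918 range)


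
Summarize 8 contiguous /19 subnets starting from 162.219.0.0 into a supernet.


Original prefix: /19
Number of subnets: 8 = 2^3
New prefix = 19 - 3 = 16
Supernet: 162.219.0.0/16


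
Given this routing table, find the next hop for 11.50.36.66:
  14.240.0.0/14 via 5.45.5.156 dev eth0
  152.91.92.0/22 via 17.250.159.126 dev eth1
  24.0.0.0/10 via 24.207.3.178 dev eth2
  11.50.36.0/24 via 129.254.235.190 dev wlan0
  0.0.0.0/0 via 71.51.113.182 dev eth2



Longest prefix match for 11.50.36.66:
  /14 14.240.0.0: no
  /22 152.91.92.0: no
  /10 24.0.0.0: no
  /24 11.50.36.0: MATCH
  /0 0.0.0.0: MATCH
Selected: next-hop 129.254.235.190 via wlan0 (matched /24)


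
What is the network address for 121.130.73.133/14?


IP:   01111001.10000010.01001001.10000101
Mask: 11111111.11111100.00000000.00000000
AND operation:
Net:  01111001.10000000.00000000.00000000
Network: 121.128.0.0/14


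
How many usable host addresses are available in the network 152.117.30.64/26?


Host bits = 32 - 26 = 6
Total addresses = 2^6 = 64
Usable = total - 2 (network and broadcast)
Usable hosts: 62


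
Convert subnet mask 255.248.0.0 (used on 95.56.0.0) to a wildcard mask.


Subnet mask: 255.248.0.0
Wildcard = 255.255.255.255 - subnet mask
255 - 255 = 0
255 - 248 = 7
255 - 0 = 255
255 - 0 = 255
Wildcard: 0.7.255.255


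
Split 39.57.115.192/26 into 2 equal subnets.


New prefix = 26 + 1 = 27
Each subnet has 32 addresses
  39.57.115.192/27
  39.57.115.224/27
Subnets: 39.57.115.192/27, 39.57.115.224/27


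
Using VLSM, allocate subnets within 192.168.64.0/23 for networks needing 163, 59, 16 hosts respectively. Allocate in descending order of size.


163 hosts -> /24 (254 usable): 192.168.64.0/24
59 hosts -> /26 (62 usable): 192.168.65.0/26
16 hosts -> /27 (30 usable): 192.168.65.64/27
Allocation: 192.168.64.0/24 (163 hosts, 254 usable); 192.168.65.0/26 (59 hosts, 62 usable); 192.168.65.64/27 (16 hosts, 30 usable)


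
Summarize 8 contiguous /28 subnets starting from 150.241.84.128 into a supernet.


Original prefix: /28
Number of subnets: 8 = 2^3
New prefix = 28 - 3 = 25
Supernet: 150.241.84.128/25


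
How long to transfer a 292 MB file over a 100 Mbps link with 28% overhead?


Effective throughput = 100 * (1 - 28/100) = 72 Mbps
File size in Mb = 292 * 8 = 2336 Mb
Time = 2336 / 72
Time = 32.4444 seconds


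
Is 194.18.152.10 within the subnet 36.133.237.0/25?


Subnet network: 36.133.237.0
Test IP AND mask: 194.18.152.0
No, 194.18.152.10 is not in 36.133.237.0/25


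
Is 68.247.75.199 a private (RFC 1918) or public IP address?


RFC 1918 private ranges:
  10.0.0.0/8 (10.0.0.0 - 10.255.255.255)
  172.16.0.0/12 (172.16.0.0 - 172.31.255.255)
  192.168.0.0/16 (192.168.0.0 - 192.168.255.255)
Public (not in any RFC 1918 range)


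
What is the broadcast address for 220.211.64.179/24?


Network: 220.211.64.0/24
Host bits = 8
Set all host bits to 1:
Broadcast: 220.211.64.255


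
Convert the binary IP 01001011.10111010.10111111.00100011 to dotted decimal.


01001011 = 75
10111010 = 186
10111111 = 191
00100011 = 35
IP: 75.186.191.35


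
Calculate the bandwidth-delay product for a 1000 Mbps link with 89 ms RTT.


BDP = bandwidth * RTT
= 1000 Mbps * 89 ms
= 1000 * 1e6 * 89 / 1000 bits
= 89000000 bits
= 11125000 bytes
= 10864.2578 KB
BDP = 89000000 bits (11125000 bytes)


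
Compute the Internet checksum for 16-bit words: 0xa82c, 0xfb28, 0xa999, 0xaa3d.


Sum all words (with carry folding):
+ 0xa82c = 0xa82c
+ 0xfb28 = 0xa355
+ 0xa999 = 0x4cef
+ 0xaa3d = 0xf72c
One's complement: ~0xf72c
Checksum = 0x08d3


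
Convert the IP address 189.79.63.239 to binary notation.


189 = 10111101
79 = 01001111
63 = 00111111
239 = 11101111
Binary: 10111101.01001111.00111111.11101111


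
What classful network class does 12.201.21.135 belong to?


First octet: 12
Binary: 00001100
0xxxxxxx -> Class A (1-126)
Class A, default mask 255.0.0.0 (/8)


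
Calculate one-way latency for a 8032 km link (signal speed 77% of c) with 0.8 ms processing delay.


Speed = 0.77 * 3e5 km/s = 231000 km/s
Propagation delay = 8032 / 231000 = 0.0348 s = 34.7706 ms
Processing delay = 0.8 ms
Total one-way latency = 35.5706 ms


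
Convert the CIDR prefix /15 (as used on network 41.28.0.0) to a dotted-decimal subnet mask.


/15 means 15 network bits, 17 host bits
Binary: 11111111111111100000000000000000
Mask: 255.254.0.0


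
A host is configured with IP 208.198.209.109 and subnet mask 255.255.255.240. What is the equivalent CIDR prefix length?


Binary: 11111111.11111111.11111111.11110000
Count leading 1s
Prefix: /28


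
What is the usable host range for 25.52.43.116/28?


Network: 25.52.43.112
Broadcast: 25.52.43.127
First usable = network + 1
Last usable = broadcast - 1
Range: 25.52.43.113 to 25.52.43.126


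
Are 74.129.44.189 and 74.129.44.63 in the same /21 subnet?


Mask: 255.255.248.0
74.129.44.189 AND mask = 74.129.40.0
74.129.44.63 AND mask = 74.129.40.0
Yes, same subnet (74.129.40.0)


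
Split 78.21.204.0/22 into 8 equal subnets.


New prefix = 22 + 3 = 25
Each subnet has 128 addresses
  78.21.204.0/25
  78.21.204.128/25
  78.21.205.0/25
  78.21.205.128/25
  78.21.206.0/25
  78.21.206.128/25
  78.21.207.0/25
  78.21.207.128/25
Subnets: 78.21.204.0/25, 78.21.204.128/25, 78.21.205.0/25, 78.21.205.128/25, 78.21.206.0/25, 78.21.206.128/25, 78.21.207.0/25, 78.21.207.128/25


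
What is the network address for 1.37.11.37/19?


IP:   00000001.00100101.00001011.00100101
Mask: 11111111.11111111.11100000.00000000
AND operation:
Net:  00000001.00100101.00000000.00000000
Network: 1.37.0.0/19


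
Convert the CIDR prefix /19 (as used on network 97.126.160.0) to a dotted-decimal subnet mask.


/19 means 19 network bits, 13 host bits
Binary: 11111111111111111110000000000000
Mask: 255.255.224.0


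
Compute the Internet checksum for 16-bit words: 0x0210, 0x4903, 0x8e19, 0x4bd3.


Sum all words (with carry folding):
+ 0x0210 = 0x0210
+ 0x4903 = 0x4b13
+ 0x8e19 = 0xd92c
+ 0x4bd3 = 0x2500
One's complement: ~0x2500
Checksum = 0xdaff


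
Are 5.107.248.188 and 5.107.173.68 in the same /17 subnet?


Mask: 255.255.128.0
5.107.248.188 AND mask = 5.107.128.0
5.107.173.68 AND mask = 5.107.128.0
Yes, same subnet (5.107.128.0)


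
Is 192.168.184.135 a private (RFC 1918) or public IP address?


RFC 1918 private ranges:
  10.0.0.0/8 (10.0.0.0 - 10.255.255.255)
  172.16.0.0/12 (172.16.0.0 - 172.31.255.255)
  192.168.0.0/16 (192.168.0.0 - 192.168.255.255)
Private (in 192.168.0.0/16)


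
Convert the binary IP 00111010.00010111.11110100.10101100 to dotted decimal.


00111010 = 58
00010111 = 23
11110100 = 244
10101100 = 172
IP: 58.23.244.172


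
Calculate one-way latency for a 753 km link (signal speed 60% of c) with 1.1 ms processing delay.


Speed = 0.6 * 3e5 km/s = 180000 km/s
Propagation delay = 753 / 180000 = 0.0042 s = 4.1833 ms
Processing delay = 1.1 ms
Total one-way latency = 5.2833 ms


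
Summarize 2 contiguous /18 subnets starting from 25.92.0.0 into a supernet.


Original prefix: /18
Number of subnets: 2 = 2^1
New prefix = 18 - 1 = 17
Supernet: 25.92.0.0/17


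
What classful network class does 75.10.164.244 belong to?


First octet: 75
Binary: 01001011
0xxxxxxx -> Class A (1-126)
Class A, default mask 255.0.0.0 (/8)


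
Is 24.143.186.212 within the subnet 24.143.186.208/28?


Subnet network: 24.143.186.208
Test IP AND mask: 24.143.186.208
Yes, 24.143.186.212 is in 24.143.186.208/28


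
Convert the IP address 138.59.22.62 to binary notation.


138 = 10001010
59 = 00111011
22 = 00010110
62 = 00111110
Binary: 10001010.00111011.00010110.00111110


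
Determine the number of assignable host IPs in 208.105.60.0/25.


Host bits = 32 - 25 = 7
Total addresses = 2^7 = 128
Usable = total - 2 (network and broadcast)
Usable hosts: 126


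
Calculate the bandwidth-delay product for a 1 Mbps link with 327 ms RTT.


BDP = bandwidth * RTT
= 1 Mbps * 327 ms
= 1 * 1e6 * 327 / 1000 bits
= 327000 bits
= 40875 bytes
= 39.917 KB
BDP = 327000 bits (40875 bytes)


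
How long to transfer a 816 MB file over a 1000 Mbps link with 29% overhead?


Effective throughput = 1000 * (1 - 29/100) = 710 Mbps
File size in Mb = 816 * 8 = 6528 Mb
Time = 6528 / 710
Time = 9.1944 seconds


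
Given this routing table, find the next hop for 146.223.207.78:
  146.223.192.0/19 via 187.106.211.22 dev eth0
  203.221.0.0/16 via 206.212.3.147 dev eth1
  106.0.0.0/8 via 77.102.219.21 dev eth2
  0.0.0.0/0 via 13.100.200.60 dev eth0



Longest prefix match for 146.223.207.78:
  /19 146.223.192.0: MATCH
  /16 203.221.0.0: no
  /8 106.0.0.0: no
  /0 0.0.0.0: MATCH
Selected: next-hop 187.106.211.22 via eth0 (matched /19)


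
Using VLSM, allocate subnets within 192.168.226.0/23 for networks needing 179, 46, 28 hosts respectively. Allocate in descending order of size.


179 hosts -> /24 (254 usable): 192.168.226.0/24
46 hosts -> /26 (62 usable): 192.168.227.0/26
28 hosts -> /27 (30 usable): 192.168.227.64/27
Allocation: 192.168.226.0/24 (179 hosts, 254 usable); 192.168.227.0/26 (46 hosts, 62 usable); 192.168.227.64/27 (28 hosts, 30 usable)


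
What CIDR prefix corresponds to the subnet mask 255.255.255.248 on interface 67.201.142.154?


Binary: 11111111.11111111.11111111.11111000
Count leading 1s
Prefix: /29


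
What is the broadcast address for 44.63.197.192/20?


Network: 44.63.192.0/20
Host bits = 12
Set all host bits to 1:
Broadcast: 44.63.207.255


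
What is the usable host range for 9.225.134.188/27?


Network: 9.225.134.160
Broadcast: 9.225.134.191
First usable = network + 1
Last usable = broadcast - 1
Range: 9.225.134.161 to 9.225.134.190


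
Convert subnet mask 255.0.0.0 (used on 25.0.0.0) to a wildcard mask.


Subnet mask: 255.0.0.0
Wildcard = 255.255.255.255 - subnet mask
255 - 255 = 0
255 - 0 = 255
255 - 0 = 255
255 - 0 = 255
Wildcard: 0.255.255.255


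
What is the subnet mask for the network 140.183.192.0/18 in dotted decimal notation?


/18 means 18 network bits, 14 host bits
Binary: 11111111111111111100000000000000
Mask: 255.255.192.0


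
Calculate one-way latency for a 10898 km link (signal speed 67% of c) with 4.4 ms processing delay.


Speed = 0.67 * 3e5 km/s = 201000 km/s
Propagation delay = 10898 / 201000 = 0.0542 s = 54.2189 ms
Processing delay = 4.4 ms
Total one-way latency = 58.6189 ms


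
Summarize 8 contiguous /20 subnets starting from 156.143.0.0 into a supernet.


Original prefix: /20
Number of subnets: 8 = 2^3
New prefix = 20 - 3 = 17
Supernet: 156.143.0.0/17


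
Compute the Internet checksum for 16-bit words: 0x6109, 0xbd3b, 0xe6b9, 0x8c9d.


Sum all words (with carry folding):
+ 0x6109 = 0x6109
+ 0xbd3b = 0x1e45
+ 0xe6b9 = 0x04ff
+ 0x8c9d = 0x919c
One's complement: ~0x919c
Checksum = 0x6e63


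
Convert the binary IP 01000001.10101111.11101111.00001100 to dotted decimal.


01000001 = 65
10101111 = 175
11101111 = 239
00001100 = 12
IP: 65.175.239.12


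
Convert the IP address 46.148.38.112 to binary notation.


46 = 00101110
148 = 10010100
38 = 00100110
112 = 01110000
Binary: 00101110.10010100.00100110.01110000


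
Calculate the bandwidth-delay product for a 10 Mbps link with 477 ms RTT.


BDP = bandwidth * RTT
= 10 Mbps * 477 ms
= 10 * 1e6 * 477 / 1000 bits
= 4770000 bits
= 596250 bytes
= 582.2754 KB
BDP = 4770000 bits (596250 bytes)


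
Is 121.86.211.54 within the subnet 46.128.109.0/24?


Subnet network: 46.128.109.0
Test IP AND mask: 121.86.211.0
No, 121.86.211.54 is not in 46.128.109.0/24


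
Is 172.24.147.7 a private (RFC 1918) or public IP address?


RFC 1918 private ranges:
  10.0.0.0/8 (10.0.0.0 - 10.255.255.255)
  172.16.0.0/12 (172.16.0.0 - 172.31.255.255)
  192.168.0.0/16 (192.168.0.0 - 192.168.255.255)
Private (in 172.16.0.0/12)


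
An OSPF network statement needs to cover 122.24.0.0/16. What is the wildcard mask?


Subnet mask: 255.255.0.0
Wildcard = 255.255.255.255 - subnet mask
255 - 255 = 0
255 - 255 = 0
255 - 0 = 255
255 - 0 = 255
Wildcard: 0.0.255.255


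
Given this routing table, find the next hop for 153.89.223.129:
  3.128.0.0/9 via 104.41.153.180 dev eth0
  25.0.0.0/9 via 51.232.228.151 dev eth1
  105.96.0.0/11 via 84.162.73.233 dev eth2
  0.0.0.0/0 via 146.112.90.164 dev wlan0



Longest prefix match for 153.89.223.129:
  /9 3.128.0.0: no
  /9 25.0.0.0: no
  /11 105.96.0.0: no
  /0 0.0.0.0: MATCH
Selected: next-hop 146.112.90.164 via wlan0 (matched /0)


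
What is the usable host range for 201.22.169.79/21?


Network: 201.22.168.0
Broadcast: 201.22.175.255
First usable = network + 1
Last usable = broadcast - 1
Range: 201.22.168.1 to 201.22.175.254


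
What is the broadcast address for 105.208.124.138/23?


Network: 105.208.124.0/23
Host bits = 9
Set all host bits to 1:
Broadcast: 105.208.125.255


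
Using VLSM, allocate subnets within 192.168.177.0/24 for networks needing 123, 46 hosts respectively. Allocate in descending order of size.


123 hosts -> /25 (126 usable): 192.168.177.0/25
46 hosts -> /26 (62 usable): 192.168.177.128/26
Allocation: 192.168.177.0/25 (123 hosts, 126 usable); 192.168.177.128/26 (46 hosts, 62 usable)


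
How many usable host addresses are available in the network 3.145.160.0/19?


Host bits = 32 - 19 = 13
Total addresses = 2^13 = 8192
Usable = total - 2 (network and broadcast)
Usable hosts: 8190


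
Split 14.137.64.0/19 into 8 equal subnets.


New prefix = 19 + 3 = 22
Each subnet has 1024 addresses
  14.137.64.0/22
  14.137.68.0/22
  14.137.72.0/22
  14.137.76.0/22
  14.137.80.0/22
  14.137.84.0/22
  14.137.88.0/22
  14.137.92.0/22
Subnets: 14.137.64.0/22, 14.137.68.0/22, 14.137.72.0/22, 14.137.76.0/22, 14.137.80.0/22, 14.137.84.0/22, 14.137.88.0/22, 14.137.92.0/22


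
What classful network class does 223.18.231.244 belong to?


First octet: 223
Binary: 11011111
110xxxxx -> Class C (192-223)
Class C, default mask 255.255.255.0 (/24)


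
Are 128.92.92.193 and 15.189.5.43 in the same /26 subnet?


Mask: 255.255.255.192
128.92.92.193 AND mask = 128.92.92.192
15.189.5.43 AND mask = 15.189.5.0
No, different subnets (128.92.92.192 vs 15.189.5.0)


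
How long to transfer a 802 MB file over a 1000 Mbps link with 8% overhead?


Effective throughput = 1000 * (1 - 8/100) = 920 Mbps
File size in Mb = 802 * 8 = 6416 Mb
Time = 6416 / 920
Time = 6.9739 seconds


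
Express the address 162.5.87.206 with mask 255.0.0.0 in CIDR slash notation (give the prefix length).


Binary: 11111111.00000000.00000000.00000000
Count leading 1s
Prefix: /8


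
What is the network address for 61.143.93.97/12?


IP:   00111101.10001111.01011101.01100001
Mask: 11111111.11110000.00000000.00000000
AND operation:
Net:  00111101.10000000.00000000.00000000
Network: 61.128.0.0/12


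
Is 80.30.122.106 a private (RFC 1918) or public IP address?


RFC 1918 private ranges:
  10.0.0.0/8 (10.0.0.0 - 10.255.255.255)
  172.16.0.0/12 (172.16.0.0 - 172.31.255.255)
  192.168.0.0/16 (192.168.0.0 - 192.168.255.255)
Public (not in any RFC 1918 range)


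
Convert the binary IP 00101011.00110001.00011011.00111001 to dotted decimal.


00101011 = 43
00110001 = 49
00011011 = 27
00111001 = 57
IP: 43.49.27.57


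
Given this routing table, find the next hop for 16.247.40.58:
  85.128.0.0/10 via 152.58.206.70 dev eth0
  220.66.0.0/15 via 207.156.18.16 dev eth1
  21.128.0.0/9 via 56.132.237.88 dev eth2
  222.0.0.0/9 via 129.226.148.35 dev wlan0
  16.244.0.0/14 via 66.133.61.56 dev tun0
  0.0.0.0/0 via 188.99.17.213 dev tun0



Longest prefix match for 16.247.40.58:
  /10 85.128.0.0: no
  /15 220.66.0.0: no
  /9 21.128.0.0: no
  /9 222.0.0.0: no
  /14 16.244.0.0: MATCH
  /0 0.0.0.0: MATCH
Selected: next-hop 66.133.61.56 via tun0 (matched /14)


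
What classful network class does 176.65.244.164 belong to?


First octet: 176
Binary: 10110000
10xxxxxx -> Class B (128-191)
Class B, default mask 255.255.0.0 (/16)


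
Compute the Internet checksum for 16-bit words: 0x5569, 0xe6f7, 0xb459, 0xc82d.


Sum all words (with carry folding):
+ 0x5569 = 0x5569
+ 0xe6f7 = 0x3c61
+ 0xb459 = 0xf0ba
+ 0xc82d = 0xb8e8
One's complement: ~0xb8e8
Checksum = 0x4717


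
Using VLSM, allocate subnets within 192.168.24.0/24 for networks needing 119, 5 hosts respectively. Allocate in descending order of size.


119 hosts -> /25 (126 usable): 192.168.24.0/25
5 hosts -> /29 (6 usable): 192.168.24.128/29
Allocation: 192.168.24.0/25 (119 hosts, 126 usable); 192.168.24.128/29 (5 hosts, 6 usable)


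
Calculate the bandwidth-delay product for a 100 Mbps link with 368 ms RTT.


BDP = bandwidth * RTT
= 100 Mbps * 368 ms
= 100 * 1e6 * 368 / 1000 bits
= 36800000 bits
= 4600000 bytes
= 4492.1875 KB
BDP = 36800000 bits (4600000 bytes)


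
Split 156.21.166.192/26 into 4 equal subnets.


New prefix = 26 + 2 = 28
Each subnet has 16 addresses
  156.21.166.192/28
  156.21.166.208/28
  156.21.166.224/28
  156.21.166.240/28
Subnets: 156.21.166.192/28, 156.21.166.208/28, 156.21.166.224/28, 156.21.166.240/28


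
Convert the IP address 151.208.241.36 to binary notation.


151 = 10010111
208 = 11010000
241 = 11110001
36 = 00100100
Binary: 10010111.11010000.11110001.00100100


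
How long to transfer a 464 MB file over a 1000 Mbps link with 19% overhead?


Effective throughput = 1000 * (1 - 19/100) = 810 Mbps
File size in Mb = 464 * 8 = 3712 Mb
Time = 3712 / 810
Time = 4.5827 seconds


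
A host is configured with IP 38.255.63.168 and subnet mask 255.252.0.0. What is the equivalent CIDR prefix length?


Binary: 11111111.11111100.00000000.00000000
Count leading 1s
Prefix: /14


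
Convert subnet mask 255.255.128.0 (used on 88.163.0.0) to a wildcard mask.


Subnet mask: 255.255.128.0
Wildcard = 255.255.255.255 - subnet mask
255 - 255 = 0
255 - 255 = 0
255 - 128 = 127
255 - 0 = 255
Wildcard: 0.0.127.255


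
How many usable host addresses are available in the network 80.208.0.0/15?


Host bits = 32 - 15 = 17
Total addresses = 2^17 = 131072
Usable = total - 2 (network and broadcast)
Usable hosts: 131070


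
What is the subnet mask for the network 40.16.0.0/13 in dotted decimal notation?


/13 means 13 network bits, 19 host bits
Binary: 11111111111110000000000000000000
Mask: 255.248.0.0


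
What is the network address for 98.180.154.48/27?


IP:   01100010.10110100.10011010.00110000
Mask: 11111111.11111111.11111111.11100000
AND operation:
Net:  01100010.10110100.10011010.00100000
Network: 98.180.154.32/27


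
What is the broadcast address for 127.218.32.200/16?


Network: 127.218.0.0/16
Host bits = 16
Set all host bits to 1:
Broadcast: 127.218.255.255


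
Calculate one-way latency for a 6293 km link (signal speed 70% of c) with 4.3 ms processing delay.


Speed = 0.7 * 3e5 km/s = 210000 km/s
Propagation delay = 6293 / 210000 = 0.03 s = 29.9667 ms
Processing delay = 4.3 ms
Total one-way latency = 34.2667 ms


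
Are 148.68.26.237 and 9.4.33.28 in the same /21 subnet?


Mask: 255.255.248.0
148.68.26.237 AND mask = 148.68.24.0
9.4.33.28 AND mask = 9.4.32.0
No, different subnets (148.68.24.0 vs 9.4.32.0)


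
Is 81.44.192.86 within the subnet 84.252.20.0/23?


Subnet network: 84.252.20.0
Test IP AND mask: 81.44.192.0
No, 81.44.192.86 is not in 84.252.20.0/23


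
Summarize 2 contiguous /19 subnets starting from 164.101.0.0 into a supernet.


Original prefix: /19
Number of subnets: 2 = 2^1
New prefix = 19 - 1 = 18
Supernet: 164.101.0.0/18


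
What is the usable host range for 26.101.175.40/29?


Network: 26.101.175.40
Broadcast: 26.101.175.47
First usable = network + 1
Last usable = broadcast - 1
Range: 26.101.175.41 to 26.101.175.46


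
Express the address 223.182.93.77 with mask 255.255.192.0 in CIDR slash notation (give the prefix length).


Binary: 11111111.11111111.11000000.00000000
Count leading 1s
Prefix: /18


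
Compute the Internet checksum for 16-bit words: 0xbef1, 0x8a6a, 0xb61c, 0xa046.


Sum all words (with carry folding):
+ 0xbef1 = 0xbef1
+ 0x8a6a = 0x495c
+ 0xb61c = 0xff78
+ 0xa046 = 0x9fbf
One's complement: ~0x9fbf
Checksum = 0x6040


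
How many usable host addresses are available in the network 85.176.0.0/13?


Host bits = 32 - 13 = 19
Total addresses = 2^19 = 524288
Usable = total - 2 (network and broadcast)
Usable hosts: 524286


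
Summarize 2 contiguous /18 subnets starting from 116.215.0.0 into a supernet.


Original prefix: /18
Number of subnets: 2 = 2^1
New prefix = 18 - 1 = 17
Supernet: 116.215.0.0/17


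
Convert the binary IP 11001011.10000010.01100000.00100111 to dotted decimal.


11001011 = 203
10000010 = 130
01100000 = 96
00100111 = 39
IP: 203.130.96.39


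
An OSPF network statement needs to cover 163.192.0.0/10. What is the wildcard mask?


Subnet mask: 255.192.0.0
Wildcard = 255.255.255.255 - subnet mask
255 - 255 = 0
255 - 192 = 63
255 - 0 = 255
255 - 0 = 255
Wildcard: 0.63.255.255


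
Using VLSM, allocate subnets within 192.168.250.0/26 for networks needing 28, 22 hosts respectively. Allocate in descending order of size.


28 hosts -> /27 (30 usable): 192.168.250.0/27
22 hosts -> /27 (30 usable): 192.168.250.32/27
Allocation: 192.168.250.0/27 (28 hosts, 30 usable); 192.168.250.32/27 (22 hosts, 30 usable)


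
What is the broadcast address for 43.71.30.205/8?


Network: 43.0.0.0/8
Host bits = 24
Set all host bits to 1:
Broadcast: 43.255.255.255


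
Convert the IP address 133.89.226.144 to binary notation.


133 = 10000101
89 = 01011001
226 = 11100010
144 = 10010000
Binary: 10000101.01011001.11100010.10010000


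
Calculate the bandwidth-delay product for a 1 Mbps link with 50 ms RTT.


BDP = bandwidth * RTT
= 1 Mbps * 50 ms
= 1 * 1e6 * 50 / 1000 bits
= 50000 bits
= 6250 bytes
= 6.1035 KB
BDP = 50000 bits (6250 bytes)


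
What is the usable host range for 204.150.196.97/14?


Network: 204.148.0.0
Broadcast: 204.151.255.255
First usable = network + 1
Last usable = broadcast - 1
Range: 204.148.0.1 to 204.151.255.254


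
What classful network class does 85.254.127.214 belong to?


First octet: 85
Binary: 01010101
0xxxxxxx -> Class A (1-126)
Class A, default mask 255.0.0.0 (/8)


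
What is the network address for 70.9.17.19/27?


IP:   01000110.00001001.00010001.00010011
Mask: 11111111.11111111.11111111.11100000
AND operation:
Net:  01000110.00001001.00010001.00000000
Network: 70.9.17.0/27


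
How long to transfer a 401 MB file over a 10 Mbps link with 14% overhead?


Effective throughput = 10 * (1 - 14/100) = 8.6 Mbps
File size in Mb = 401 * 8 = 3208 Mb
Time = 3208 / 8.6
Time = 373.0233 seconds


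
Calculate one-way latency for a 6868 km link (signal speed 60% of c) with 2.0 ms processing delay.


Speed = 0.6 * 3e5 km/s = 180000 km/s
Propagation delay = 6868 / 180000 = 0.0382 s = 38.1556 ms
Processing delay = 2.0 ms
Total one-way latency = 40.1556 ms


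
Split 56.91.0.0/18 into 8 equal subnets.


New prefix = 18 + 3 = 21
Each subnet has 2048 addresses
  56.91.0.0/21
  56.91.8.0/21
  56.91.16.0/21
  56.91.24.0/21
  56.91.32.0/21
  56.91.40.0/21
  56.91.48.0/21
  56.91.56.0/21
Subnets: 56.91.0.0/21, 56.91.8.0/21, 56.91.16.0/21, 56.91.24.0/21, 56.91.32.0/21, 56.91.40.0/21, 56.91.48.0/21, 56.91.56.0/21


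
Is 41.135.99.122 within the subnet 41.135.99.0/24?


Subnet network: 41.135.99.0
Test IP AND mask: 41.135.99.0
Yes, 41.135.99.122 is in 41.135.99.0/24


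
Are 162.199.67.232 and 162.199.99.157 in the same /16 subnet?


Mask: 255.255.0.0
162.199.67.232 AND mask = 162.199.0.0
162.199.99.157 AND mask = 162.199.0.0
Yes, same subnet (162.199.0.0)


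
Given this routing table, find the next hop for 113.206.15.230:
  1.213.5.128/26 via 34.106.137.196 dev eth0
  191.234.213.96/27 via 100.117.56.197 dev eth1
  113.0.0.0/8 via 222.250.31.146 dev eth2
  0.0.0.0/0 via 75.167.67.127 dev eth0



Longest prefix match for 113.206.15.230:
  /26 1.213.5.128: no
  /27 191.234.213.96: no
  /8 113.0.0.0: MATCH
  /0 0.0.0.0: MATCH
Selected: next-hop 222.250.31.146 via eth2 (matched /8)


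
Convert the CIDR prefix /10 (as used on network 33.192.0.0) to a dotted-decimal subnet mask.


/10 means 10 network bits, 22 host bits
Binary: 11111111110000000000000000000000
Mask: 255.192.0.0


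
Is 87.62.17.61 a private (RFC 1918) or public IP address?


RFC 1918 private ranges:
  10.0.0.0/8 (10.0.0.0 - 10.255.255.255)
  172.16.0.0/12 (172.16.0.0 - 172.31.255.255)
  192.168.0.0/16 (192.168.0.0 - 192.168.255.255)
Public (not in any RFC 1918 range)


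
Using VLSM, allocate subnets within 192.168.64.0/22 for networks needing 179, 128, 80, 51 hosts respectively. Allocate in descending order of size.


179 hosts -> /24 (254 usable): 192.168.64.0/24
128 hosts -> /24 (254 usable): 192.168.65.0/24
80 hosts -> /25 (126 usable): 192.168.66.0/25
51 hosts -> /26 (62 usable): 192.168.66.128/26
Allocation: 192.168.64.0/24 (179 hosts, 254 usable); 192.168.65.0/24 (128 hosts, 254 usable); 192.168.66.0/25 (80 hosts, 126 usable); 192.168.66.128/26 (51 hosts, 62 usable)


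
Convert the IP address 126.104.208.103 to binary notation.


126 = 01111110
104 = 01101000
208 = 11010000
103 = 01100111
Binary: 01111110.01101000.11010000.01100111


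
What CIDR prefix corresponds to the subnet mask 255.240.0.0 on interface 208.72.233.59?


Binary: 11111111.11110000.00000000.00000000
Count leading 1s
Prefix: /12


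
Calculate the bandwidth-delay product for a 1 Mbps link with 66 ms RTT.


BDP = bandwidth * RTT
= 1 Mbps * 66 ms
= 1 * 1e6 * 66 / 1000 bits
= 66000 bits
= 8250 bytes
= 8.0566 KB
BDP = 66000 bits (8250 bytes)


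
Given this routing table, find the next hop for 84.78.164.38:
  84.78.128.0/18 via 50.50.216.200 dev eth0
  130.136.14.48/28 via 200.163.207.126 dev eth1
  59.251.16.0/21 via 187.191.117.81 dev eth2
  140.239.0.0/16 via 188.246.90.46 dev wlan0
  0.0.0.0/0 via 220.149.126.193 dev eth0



Longest prefix match for 84.78.164.38:
  /18 84.78.128.0: MATCH
  /28 130.136.14.48: no
  /21 59.251.16.0: no
  /16 140.239.0.0: no
  /0 0.0.0.0: MATCH
Selected: next-hop 50.50.216.200 via eth0 (matched /18)


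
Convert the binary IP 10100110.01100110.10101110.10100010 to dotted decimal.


10100110 = 166
01100110 = 102
10101110 = 174
10100010 = 162
IP: 166.102.174.162


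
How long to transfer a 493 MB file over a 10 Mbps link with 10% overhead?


Effective throughput = 10 * (1 - 10/100) = 9 Mbps
File size in Mb = 493 * 8 = 3944 Mb
Time = 3944 / 9
Time = 438.2222 seconds


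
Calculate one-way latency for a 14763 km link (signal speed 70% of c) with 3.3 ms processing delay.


Speed = 0.7 * 3e5 km/s = 210000 km/s
Propagation delay = 14763 / 210000 = 0.0703 s = 70.3 ms
Processing delay = 3.3 ms
Total one-way latency = 73.6 ms


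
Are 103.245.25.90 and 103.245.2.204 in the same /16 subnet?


Mask: 255.255.0.0
103.245.25.90 AND mask = 103.245.0.0
103.245.2.204 AND mask = 103.245.0.0
Yes, same subnet (103.245.0.0)


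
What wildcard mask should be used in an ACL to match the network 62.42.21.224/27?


Subnet mask: 255.255.255.224
Wildcard = 255.255.255.255 - subnet mask
255 - 255 = 0
255 - 255 = 0
255 - 255 = 0
255 - 224 = 31
Wildcard: 0.0.0.31
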